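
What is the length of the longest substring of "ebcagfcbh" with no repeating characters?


Input: "ebcagfcbh"
Sliding window (track last position of each char):
  Position 0 ('e'): window [0,0] length 1 -- new best
  Position 1 ('b'): window [0,1] length 2 -- new best
  Position 2 ('c'): window [0,2] length 3 -- new best
  Position 3 ('a'): window [0,3] length 4 -- new best
  Position 4 ('g'): window [0,4] length 5 -- new best
  Position 5 ('f'): window [0,5] length 6 -- new best
  Position 6 ('c'): repeat (last at 2), move window start to 3
  Position 6 ('c'): window [3,6] length 4
  Position 7 ('b'): window [3,7] length 5
  Position 8 ('h'): window [3,8] length 6
Longest substring with no repeats: "ebcagf" with length 6

6


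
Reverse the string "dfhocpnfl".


Input: dfhocpnfl
Reading characters right to left:
  Position 8: 'l'
  Position 7: 'f'
  Position 6: 'n'
  Position 5: 'p'
  Position 4: 'c'
  Position 3: 'o'
  Position 2: 'h'
  Position 1: 'f'
  Position 0: 'd'
Reversed: lfnpcohfd

lfnpcohfd


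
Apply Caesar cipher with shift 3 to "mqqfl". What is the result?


Caesar cipher: shift "mqqfl" by 3
  'm' (pos 12) + 3 = pos 15 = 'p'
  'q' (pos 16) + 3 = pos 19 = 't'
  'q' (pos 16) + 3 = pos 19 = 't'
  'f' (pos 5) + 3 = pos 8 = 'i'
  'l' (pos 11) + 3 = pos 14 = 'o'
Result: pttio

pttio


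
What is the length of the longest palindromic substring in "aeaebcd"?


Input: "aeaebcd"
Checking substrings for palindromes:
  [0:3] "aea" (len 3) => palindrome
  [1:4] "eae" (len 3) => palindrome
Longest palindromic substring: "aea" with length 3

3


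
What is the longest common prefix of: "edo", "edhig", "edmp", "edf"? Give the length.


Words: edo, edhig, edmp, edf
  Position 0: all 'e' => match
  Position 1: all 'd' => match
  Position 2: ('o', 'h', 'm', 'f') => mismatch, stop
LCP = "ed" (length 2)

2


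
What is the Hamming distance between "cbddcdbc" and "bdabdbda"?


Comparing "cbddcdbc" and "bdabdbda" position by position:
  Position 0: 'c' vs 'b' => differ
  Position 1: 'b' vs 'd' => differ
  Position 2: 'd' vs 'a' => differ
  Position 3: 'd' vs 'b' => differ
  Position 4: 'c' vs 'd' => differ
  Position 5: 'd' vs 'b' => differ
  Position 6: 'b' vs 'd' => differ
  Position 7: 'c' vs 'a' => differ
Total differences (Hamming distance): 8

8


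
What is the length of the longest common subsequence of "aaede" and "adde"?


LCS of "aaede" and "adde"
DP table:
           a    d    d    e
      0    0    0    0    0
  a   0    1    1    1    1
  a   0    1    1    1    1
  e   0    1    1    1    2
  d   0    1    2    2    2
  e   0    1    2    2    3
LCS length = dp[5][4] = 3

3


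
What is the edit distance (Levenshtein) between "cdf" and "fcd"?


Computing edit distance: "cdf" -> "fcd"
DP table:
           f    c    d
      0    1    2    3
  c   1    1    1    2
  d   2    2    2    1
  f   3    2    3    2
Edit distance = dp[3][3] = 2

2


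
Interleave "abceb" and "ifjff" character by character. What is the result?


Interleaving "abceb" and "ifjff":
  Position 0: 'a' from first, 'i' from second => "ai"
  Position 1: 'b' from first, 'f' from second => "bf"
  Position 2: 'c' from first, 'j' from second => "cj"
  Position 3: 'e' from first, 'f' from second => "ef"
  Position 4: 'b' from first, 'f' from second => "bf"
Result: aibfcjefbf

aibfcjefbf


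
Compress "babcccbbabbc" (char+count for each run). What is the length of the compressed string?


Input: babcccbbabbc
Runs:
  'b' x 1 => "b1"
  'a' x 1 => "a1"
  'b' x 1 => "b1"
  'c' x 3 => "c3"
  'b' x 2 => "b2"
  'a' x 1 => "a1"
  'b' x 2 => "b2"
  'c' x 1 => "c1"
Compressed: "b1a1b1c3b2a1b2c1"
Compressed length: 16

16


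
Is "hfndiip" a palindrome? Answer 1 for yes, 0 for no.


Input: hfndiip
Reversed: piidnfh
  Compare pos 0 ('h') with pos 6 ('p'): MISMATCH
  Compare pos 1 ('f') with pos 5 ('i'): MISMATCH
  Compare pos 2 ('n') with pos 4 ('i'): MISMATCH
Result: not a palindrome

0


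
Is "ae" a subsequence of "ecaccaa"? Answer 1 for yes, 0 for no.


Check if "ae" is a subsequence of "ecaccaa"
Greedy scan:
  Position 0 ('e'): no match needed
  Position 1 ('c'): no match needed
  Position 2 ('a'): matches sub[0] = 'a'
  Position 3 ('c'): no match needed
  Position 4 ('c'): no match needed
  Position 5 ('a'): no match needed
  Position 6 ('a'): no match needed
Only matched 1/2 characters => not a subsequence

0


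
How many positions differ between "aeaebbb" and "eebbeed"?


Comparing "aeaebbb" and "eebbeed" position by position:
  Position 0: 'a' vs 'e' => DIFFER
  Position 1: 'e' vs 'e' => same
  Position 2: 'a' vs 'b' => DIFFER
  Position 3: 'e' vs 'b' => DIFFER
  Position 4: 'b' vs 'e' => DIFFER
  Position 5: 'b' vs 'e' => DIFFER
  Position 6: 'b' vs 'd' => DIFFER
Positions that differ: 6

6


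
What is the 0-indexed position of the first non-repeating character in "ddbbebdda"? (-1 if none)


Input: ddbbebdda
Character frequencies:
  'a': 1
  'b': 3
  'd': 4
  'e': 1
Scanning left to right for freq == 1:
  Position 0 ('d'): freq=4, skip
  Position 1 ('d'): freq=4, skip
  Position 2 ('b'): freq=3, skip
  Position 3 ('b'): freq=3, skip
  Position 4 ('e'): unique! => answer = 4

4


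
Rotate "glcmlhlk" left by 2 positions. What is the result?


Input: "glcmlhlk", rotate left by 2
First 2 characters: "gl"
Remaining characters: "cmlhlk"
Concatenate remaining + first: "cmlhlk" + "gl" = "cmlhlkgl"

cmlhlkgl


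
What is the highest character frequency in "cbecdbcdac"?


Input: cbecdbcdac
Character counts:
  'a': 1
  'b': 2
  'c': 4
  'd': 2
  'e': 1
Maximum frequency: 4

4


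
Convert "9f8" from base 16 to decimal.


Input: "9f8" in base 16
Positional expansion:
  Digit '9' (value 9) x 16^2 = 2304
  Digit 'f' (value 15) x 16^1 = 240
  Digit '8' (value 8) x 16^0 = 8
Sum = 2552

2552


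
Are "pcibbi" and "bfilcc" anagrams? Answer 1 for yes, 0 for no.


Strings: "pcibbi", "bfilcc"
Sorted first:  bbciip
Sorted second: bccfil
Differ at position 1: 'b' vs 'c' => not anagrams

0


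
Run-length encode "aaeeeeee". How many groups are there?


Input: aaeeeeee
Scanning for consecutive runs:
  Group 1: 'a' x 2 (positions 0-1)
  Group 2: 'e' x 6 (positions 2-7)
Total groups: 2

2


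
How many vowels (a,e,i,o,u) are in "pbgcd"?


Input: pbgcd
Checking each character:
  'p' at position 0: consonant
  'b' at position 1: consonant
  'g' at position 2: consonant
  'c' at position 3: consonant
  'd' at position 4: consonant
Total vowels: 0

0


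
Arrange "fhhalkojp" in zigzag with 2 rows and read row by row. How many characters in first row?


Zigzag "fhhalkojp" into 2 rows:
Placing characters:
  'f' => row 0
  'h' => row 1
  'h' => row 0
  'a' => row 1
  'l' => row 0
  'k' => row 1
  'o' => row 0
  'j' => row 1
  'p' => row 0
Rows:
  Row 0: "fhlop"
  Row 1: "hakj"
First row length: 5

5


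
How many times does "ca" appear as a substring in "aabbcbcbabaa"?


Searching for "ca" in "aabbcbcbabaa"
Scanning each position:
  Position 0: "aa" => no
  Position 1: "ab" => no
  Position 2: "bb" => no
  Position 3: "bc" => no
  Position 4: "cb" => no
  Position 5: "bc" => no
  Position 6: "cb" => no
  Position 7: "ba" => no
  Position 8: "ab" => no
  Position 9: "ba" => no
  Position 10: "aa" => no
Total occurrences: 0

0


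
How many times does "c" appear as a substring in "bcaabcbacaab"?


Searching for "c" in "bcaabcbacaab"
Scanning each position:
  Position 0: "b" => no
  Position 1: "c" => MATCH
  Position 2: "a" => no
  Position 3: "a" => no
  Position 4: "b" => no
  Position 5: "c" => MATCH
  Position 6: "b" => no
  Position 7: "a" => no
  Position 8: "c" => MATCH
  Position 9: "a" => no
  Position 10: "a" => no
  Position 11: "b" => no
Total occurrences: 3

3


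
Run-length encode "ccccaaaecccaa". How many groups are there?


Input: ccccaaaecccaa
Scanning for consecutive runs:
  Group 1: 'c' x 4 (positions 0-3)
  Group 2: 'a' x 3 (positions 4-6)
  Group 3: 'e' x 1 (positions 7-7)
  Group 4: 'c' x 3 (positions 8-10)
  Group 5: 'a' x 2 (positions 11-12)
Total groups: 5

5


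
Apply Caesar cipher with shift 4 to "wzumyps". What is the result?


Caesar cipher: shift "wzumyps" by 4
  'w' (pos 22) + 4 = pos 0 = 'a'
  'z' (pos 25) + 4 = pos 3 = 'd'
  'u' (pos 20) + 4 = pos 24 = 'y'
  'm' (pos 12) + 4 = pos 16 = 'q'
  'y' (pos 24) + 4 = pos 2 = 'c'
  'p' (pos 15) + 4 = pos 19 = 't'
  's' (pos 18) + 4 = pos 22 = 'w'
Result: adyqctw

adyqctw


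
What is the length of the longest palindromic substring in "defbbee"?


Input: "defbbee"
Checking substrings for palindromes:
  [3:5] "bb" (len 2) => palindrome
  [5:7] "ee" (len 2) => palindrome
Longest palindromic substring: "bb" with length 2

2


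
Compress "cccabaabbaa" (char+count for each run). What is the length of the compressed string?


Input: cccabaabbaa
Runs:
  'c' x 3 => "c3"
  'a' x 1 => "a1"
  'b' x 1 => "b1"
  'a' x 2 => "a2"
  'b' x 2 => "b2"
  'a' x 2 => "a2"
Compressed: "c3a1b1a2b2a2"
Compressed length: 12

12


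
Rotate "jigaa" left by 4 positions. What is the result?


Input: "jigaa", rotate left by 4
First 4 characters: "jiga"
Remaining characters: "a"
Concatenate remaining + first: "a" + "jiga" = "ajiga"

ajiga


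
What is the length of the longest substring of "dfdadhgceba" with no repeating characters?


Input: "dfdadhgceba"
Sliding window (track last position of each char):
  Position 0 ('d'): window [0,0] length 1 -- new best
  Position 1 ('f'): window [0,1] length 2 -- new best
  Position 2 ('d'): repeat (last at 0), move window start to 1
  Position 2 ('d'): window [1,2] length 2
  Position 3 ('a'): window [1,3] length 3 -- new best
  Position 4 ('d'): repeat (last at 2), move window start to 3
  Position 4 ('d'): window [3,4] length 2
  Position 5 ('h'): window [3,5] length 3
  Position 6 ('g'): window [3,6] length 4 -- new best
  Position 7 ('c'): window [3,7] length 5 -- new best
  Position 8 ('e'): window [3,8] length 6 -- new best
  Position 9 ('b'): window [3,9] length 7 -- new best
  Position 10 ('a'): repeat (last at 3), move window start to 4
  Position 10 ('a'): window [4,10] length 7
Longest substring with no repeats: "adhgceb" with length 7

7


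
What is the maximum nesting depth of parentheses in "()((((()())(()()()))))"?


Input: "()((((()())(()()()))))"
Tracking depth:
  Position 0 '(': depth becomes 1
  Position 1 ')': depth becomes 0
  Position 2 '(': depth becomes 1
  Position 3 '(': depth becomes 2
  Position 4 '(': depth becomes 3
  Position 5 '(': depth becomes 4
  Position 6 '(': depth becomes 5
  Position 7 ')': depth becomes 4
  Position 8 '(': depth becomes 5
  Position 9 ')': depth becomes 4
  Position 10 ')': depth becomes 3
  Position 11 '(': depth becomes 4
  Position 12 '(': depth becomes 5
  Position 13 ')': depth becomes 4
  Position 14 '(': depth becomes 5
  Position 15 ')': depth becomes 4
  Position 16 '(': depth becomes 5
  Position 17 ')': depth becomes 4
  Position 18 ')': depth becomes 3
  Position 19 ')': depth becomes 2
  Position 20 ')': depth becomes 1
  Position 21 ')': depth becomes 0
Maximum depth reached: 5

5


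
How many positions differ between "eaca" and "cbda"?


Comparing "eaca" and "cbda" position by position:
  Position 0: 'e' vs 'c' => DIFFER
  Position 1: 'a' vs 'b' => DIFFER
  Position 2: 'c' vs 'd' => DIFFER
  Position 3: 'a' vs 'a' => same
Positions that differ: 3

3


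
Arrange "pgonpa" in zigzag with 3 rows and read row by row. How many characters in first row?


Zigzag "pgonpa" into 3 rows:
Placing characters:
  'p' => row 0
  'g' => row 1
  'o' => row 2
  'n' => row 1
  'p' => row 0
  'a' => row 1
Rows:
  Row 0: "pp"
  Row 1: "gna"
  Row 2: "o"
First row length: 2

2


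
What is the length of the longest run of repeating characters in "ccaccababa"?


Input: "ccaccababa"
Scanning for longest run:
  Position 1 ('c'): continues run of 'c', length=2
  Position 2 ('a'): new char, reset run to 1
  Position 3 ('c'): new char, reset run to 1
  Position 4 ('c'): continues run of 'c', length=2
  Position 5 ('a'): new char, reset run to 1
  Position 6 ('b'): new char, reset run to 1
  Position 7 ('a'): new char, reset run to 1
  Position 8 ('b'): new char, reset run to 1
  Position 9 ('a'): new char, reset run to 1
Longest run: 'c' with length 2

2


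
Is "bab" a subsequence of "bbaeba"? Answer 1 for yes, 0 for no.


Check if "bab" is a subsequence of "bbaeba"
Greedy scan:
  Position 0 ('b'): matches sub[0] = 'b'
  Position 1 ('b'): no match needed
  Position 2 ('a'): matches sub[1] = 'a'
  Position 3 ('e'): no match needed
  Position 4 ('b'): matches sub[2] = 'b'
  Position 5 ('a'): no match needed
All 3 characters matched => is a subsequence

1


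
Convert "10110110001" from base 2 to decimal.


Input: "10110110001" in base 2
Positional expansion:
  Digit '1' (value 1) x 2^10 = 1024
  Digit '0' (value 0) x 2^9 = 0
  Digit '1' (value 1) x 2^8 = 256
  Digit '1' (value 1) x 2^7 = 128
  Digit '0' (value 0) x 2^6 = 0
  Digit '1' (value 1) x 2^5 = 32
  Digit '1' (value 1) x 2^4 = 16
  Digit '0' (value 0) x 2^3 = 0
  Digit '0' (value 0) x 2^2 = 0
  Digit '0' (value 0) x 2^1 = 0
  Digit '1' (value 1) x 2^0 = 1
Sum = 1457

1457


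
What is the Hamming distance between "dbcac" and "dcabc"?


Comparing "dbcac" and "dcabc" position by position:
  Position 0: 'd' vs 'd' => same
  Position 1: 'b' vs 'c' => differ
  Position 2: 'c' vs 'a' => differ
  Position 3: 'a' vs 'b' => differ
  Position 4: 'c' vs 'c' => same
Total differences (Hamming distance): 3

3


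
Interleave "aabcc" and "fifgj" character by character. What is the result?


Interleaving "aabcc" and "fifgj":
  Position 0: 'a' from first, 'f' from second => "af"
  Position 1: 'a' from first, 'i' from second => "ai"
  Position 2: 'b' from first, 'f' from second => "bf"
  Position 3: 'c' from first, 'g' from second => "cg"
  Position 4: 'c' from first, 'j' from second => "cj"
Result: afaibfcgcj

afaibfcgcj


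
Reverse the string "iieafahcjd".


Input: iieafahcjd
Reading characters right to left:
  Position 9: 'd'
  Position 8: 'j'
  Position 7: 'c'
  Position 6: 'h'
  Position 5: 'a'
  Position 4: 'f'
  Position 3: 'a'
  Position 2: 'e'
  Position 1: 'i'
  Position 0: 'i'
Reversed: djchafaeii

djchafaeii


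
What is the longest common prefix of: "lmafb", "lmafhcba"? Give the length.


Words: lmafb, lmafhcba
  Position 0: all 'l' => match
  Position 1: all 'm' => match
  Position 2: all 'a' => match
  Position 3: all 'f' => match
  Position 4: ('b', 'h') => mismatch, stop
LCP = "lmaf" (length 4)

4


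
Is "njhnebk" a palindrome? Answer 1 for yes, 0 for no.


Input: njhnebk
Reversed: kbenhjn
  Compare pos 0 ('n') with pos 6 ('k'): MISMATCH
  Compare pos 1 ('j') with pos 5 ('b'): MISMATCH
  Compare pos 2 ('h') with pos 4 ('e'): MISMATCH
Result: not a palindrome

0


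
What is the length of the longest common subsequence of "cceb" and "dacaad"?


LCS of "cceb" and "dacaad"
DP table:
           d    a    c    a    a    d
      0    0    0    0    0    0    0
  c   0    0    0    1    1    1    1
  c   0    0    0    1    1    1    1
  e   0    0    0    1    1    1    1
  b   0    0    0    1    1    1    1
LCS length = dp[4][6] = 1

1


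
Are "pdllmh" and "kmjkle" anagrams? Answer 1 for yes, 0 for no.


Strings: "pdllmh", "kmjkle"
Sorted first:  dhllmp
Sorted second: ejkklm
Differ at position 0: 'd' vs 'e' => not anagrams

0


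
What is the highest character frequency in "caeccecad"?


Input: caeccecad
Character counts:
  'a': 2
  'c': 4
  'd': 1
  'e': 2
Maximum frequency: 4

4


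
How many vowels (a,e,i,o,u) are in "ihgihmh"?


Input: ihgihmh
Checking each character:
  'i' at position 0: vowel (running total: 1)
  'h' at position 1: consonant
  'g' at position 2: consonant
  'i' at position 3: vowel (running total: 2)
  'h' at position 4: consonant
  'm' at position 5: consonant
  'h' at position 6: consonant
Total vowels: 2

2


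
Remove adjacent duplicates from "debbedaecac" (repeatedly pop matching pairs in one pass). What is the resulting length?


Input: debbedaecac
Stack-based adjacent duplicate removal:
  Read 'd': push. Stack: d
  Read 'e': push. Stack: de
  Read 'b': push. Stack: deb
  Read 'b': matches stack top 'b' => pop. Stack: de
  Read 'e': matches stack top 'e' => pop. Stack: d
  Read 'd': matches stack top 'd' => pop. Stack: (empty)
  Read 'a': push. Stack: a
  Read 'e': push. Stack: ae
  Read 'c': push. Stack: aec
  Read 'a': push. Stack: aeca
  Read 'c': push. Stack: aecac
Final stack: "aecac" (length 5)

5


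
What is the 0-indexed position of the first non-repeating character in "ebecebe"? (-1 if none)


Input: ebecebe
Character frequencies:
  'b': 2
  'c': 1
  'e': 4
Scanning left to right for freq == 1:
  Position 0 ('e'): freq=4, skip
  Position 1 ('b'): freq=2, skip
  Position 2 ('e'): freq=4, skip
  Position 3 ('c'): unique! => answer = 3

3


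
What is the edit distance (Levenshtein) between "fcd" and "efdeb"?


Computing edit distance: "fcd" -> "efdeb"
DP table:
           e    f    d    e    b
      0    1    2    3    4    5
  f   1    1    1    2    3    4
  c   2    2    2    2    3    4
  d   3    3    3    2    3    4
Edit distance = dp[3][5] = 4

4


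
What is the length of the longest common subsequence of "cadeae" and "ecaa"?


LCS of "cadeae" and "ecaa"
DP table:
           e    c    a    a
      0    0    0    0    0
  c   0    0    1    1    1
  a   0    0    1    2    2
  d   0    0    1    2    2
  e   0    1    1    2    2
  a   0    1    1    2    3
  e   0    1    1    2    3
LCS length = dp[6][4] = 3

3


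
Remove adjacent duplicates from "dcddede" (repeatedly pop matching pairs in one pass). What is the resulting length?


Input: dcddede
Stack-based adjacent duplicate removal:
  Read 'd': push. Stack: d
  Read 'c': push. Stack: dc
  Read 'd': push. Stack: dcd
  Read 'd': matches stack top 'd' => pop. Stack: dc
  Read 'e': push. Stack: dce
  Read 'd': push. Stack: dced
  Read 'e': push. Stack: dcede
Final stack: "dcede" (length 5)

5


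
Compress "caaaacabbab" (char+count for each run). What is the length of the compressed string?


Input: caaaacabbab
Runs:
  'c' x 1 => "c1"
  'a' x 4 => "a4"
  'c' x 1 => "c1"
  'a' x 1 => "a1"
  'b' x 2 => "b2"
  'a' x 1 => "a1"
  'b' x 1 => "b1"
Compressed: "c1a4c1a1b2a1b1"
Compressed length: 14

14


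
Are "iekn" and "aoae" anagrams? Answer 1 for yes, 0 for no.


Strings: "iekn", "aoae"
Sorted first:  eikn
Sorted second: aaeo
Differ at position 0: 'e' vs 'a' => not anagrams

0


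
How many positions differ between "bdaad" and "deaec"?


Comparing "bdaad" and "deaec" position by position:
  Position 0: 'b' vs 'd' => DIFFER
  Position 1: 'd' vs 'e' => DIFFER
  Position 2: 'a' vs 'a' => same
  Position 3: 'a' vs 'e' => DIFFER
  Position 4: 'd' vs 'c' => DIFFER
Positions that differ: 4

4


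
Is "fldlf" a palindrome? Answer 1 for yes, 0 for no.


Input: fldlf
Reversed: fldlf
  Compare pos 0 ('f') with pos 4 ('f'): match
  Compare pos 1 ('l') with pos 3 ('l'): match
Result: palindrome

1


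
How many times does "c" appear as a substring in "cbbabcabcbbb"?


Searching for "c" in "cbbabcabcbbb"
Scanning each position:
  Position 0: "c" => MATCH
  Position 1: "b" => no
  Position 2: "b" => no
  Position 3: "a" => no
  Position 4: "b" => no
  Position 5: "c" => MATCH
  Position 6: "a" => no
  Position 7: "b" => no
  Position 8: "c" => MATCH
  Position 9: "b" => no
  Position 10: "b" => no
  Position 11: "b" => no
Total occurrences: 3

3


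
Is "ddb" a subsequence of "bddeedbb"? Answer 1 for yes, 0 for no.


Check if "ddb" is a subsequence of "bddeedbb"
Greedy scan:
  Position 0 ('b'): no match needed
  Position 1 ('d'): matches sub[0] = 'd'
  Position 2 ('d'): matches sub[1] = 'd'
  Position 3 ('e'): no match needed
  Position 4 ('e'): no match needed
  Position 5 ('d'): no match needed
  Position 6 ('b'): matches sub[2] = 'b'
  Position 7 ('b'): no match needed
All 3 characters matched => is a subsequence

1


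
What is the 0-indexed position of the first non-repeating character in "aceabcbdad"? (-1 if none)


Input: aceabcbdad
Character frequencies:
  'a': 3
  'b': 2
  'c': 2
  'd': 2
  'e': 1
Scanning left to right for freq == 1:
  Position 0 ('a'): freq=3, skip
  Position 1 ('c'): freq=2, skip
  Position 2 ('e'): unique! => answer = 2

2


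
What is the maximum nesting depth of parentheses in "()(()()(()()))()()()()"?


Input: "()(()()(()()))()()()()"
Tracking depth:
  Position 0 '(': depth becomes 1
  Position 1 ')': depth becomes 0
  Position 2 '(': depth becomes 1
  Position 3 '(': depth becomes 2
  Position 4 ')': depth becomes 1
  Position 5 '(': depth becomes 2
  Position 6 ')': depth becomes 1
  Position 7 '(': depth becomes 2
  Position 8 '(': depth becomes 3
  Position 9 ')': depth becomes 2
  Position 10 '(': depth becomes 3
  Position 11 ')': depth becomes 2
  Position 12 ')': depth becomes 1
  Position 13 ')': depth becomes 0
  Position 14 '(': depth becomes 1
  Position 15 ')': depth becomes 0
  Position 16 '(': depth becomes 1
  Position 17 ')': depth becomes 0
  Position 18 '(': depth becomes 1
  Position 19 ')': depth becomes 0
  Position 20 '(': depth becomes 1
  Position 21 ')': depth becomes 0
Maximum depth reached: 3

3


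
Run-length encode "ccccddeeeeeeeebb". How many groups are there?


Input: ccccddeeeeeeeebb
Scanning for consecutive runs:
  Group 1: 'c' x 4 (positions 0-3)
  Group 2: 'd' x 2 (positions 4-5)
  Group 3: 'e' x 8 (positions 6-13)
  Group 4: 'b' x 2 (positions 14-15)
Total groups: 4

4


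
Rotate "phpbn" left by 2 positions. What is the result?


Input: "phpbn", rotate left by 2
First 2 characters: "ph"
Remaining characters: "pbn"
Concatenate remaining + first: "pbn" + "ph" = "pbnph"

pbnph


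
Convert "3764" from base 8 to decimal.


Input: "3764" in base 8
Positional expansion:
  Digit '3' (value 3) x 8^3 = 1536
  Digit '7' (value 7) x 8^2 = 448
  Digit '6' (value 6) x 8^1 = 48
  Digit '4' (value 4) x 8^0 = 4
Sum = 2036

2036


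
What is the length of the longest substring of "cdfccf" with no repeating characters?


Input: "cdfccf"
Sliding window (track last position of each char):
  Position 0 ('c'): window [0,0] length 1 -- new best
  Position 1 ('d'): window [0,1] length 2 -- new best
  Position 2 ('f'): window [0,2] length 3 -- new best
  Position 3 ('c'): repeat (last at 0), move window start to 1
  Position 3 ('c'): window [1,3] length 3
  Position 4 ('c'): repeat (last at 3), move window start to 4
  Position 4 ('c'): window [4,4] length 1
  Position 5 ('f'): window [4,5] length 2
Longest substring with no repeats: "cdf" with length 3

3


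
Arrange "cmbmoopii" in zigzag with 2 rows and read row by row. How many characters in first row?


Zigzag "cmbmoopii" into 2 rows:
Placing characters:
  'c' => row 0
  'm' => row 1
  'b' => row 0
  'm' => row 1
  'o' => row 0
  'o' => row 1
  'p' => row 0
  'i' => row 1
  'i' => row 0
Rows:
  Row 0: "cbopi"
  Row 1: "mmoi"
First row length: 5

5


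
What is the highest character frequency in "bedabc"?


Input: bedabc
Character counts:
  'a': 1
  'b': 2
  'c': 1
  'd': 1
  'e': 1
Maximum frequency: 2

2


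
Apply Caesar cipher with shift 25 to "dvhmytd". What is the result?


Caesar cipher: shift "dvhmytd" by 25
  'd' (pos 3) + 25 = pos 2 = 'c'
  'v' (pos 21) + 25 = pos 20 = 'u'
  'h' (pos 7) + 25 = pos 6 = 'g'
  'm' (pos 12) + 25 = pos 11 = 'l'
  'y' (pos 24) + 25 = pos 23 = 'x'
  't' (pos 19) + 25 = pos 18 = 's'
  'd' (pos 3) + 25 = pos 2 = 'c'
Result: cuglxsc

cuglxsc


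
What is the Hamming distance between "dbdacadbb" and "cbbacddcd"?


Comparing "dbdacadbb" and "cbbacddcd" position by position:
  Position 0: 'd' vs 'c' => differ
  Position 1: 'b' vs 'b' => same
  Position 2: 'd' vs 'b' => differ
  Position 3: 'a' vs 'a' => same
  Position 4: 'c' vs 'c' => same
  Position 5: 'a' vs 'd' => differ
  Position 6: 'd' vs 'd' => same
  Position 7: 'b' vs 'c' => differ
  Position 8: 'b' vs 'd' => differ
Total differences (Hamming distance): 5

5


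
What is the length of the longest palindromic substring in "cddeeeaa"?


Input: "cddeeeaa"
Checking substrings for palindromes:
  [3:6] "eee" (len 3) => palindrome
  [1:3] "dd" (len 2) => palindrome
  [3:5] "ee" (len 2) => palindrome
  [4:6] "ee" (len 2) => palindrome
  [6:8] "aa" (len 2) => palindrome
Longest palindromic substring: "eee" with length 3

3


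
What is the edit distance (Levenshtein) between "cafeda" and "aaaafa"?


Computing edit distance: "cafeda" -> "aaaafa"
DP table:
           a    a    a    a    f    a
      0    1    2    3    4    5    6
  c   1    1    2    3    4    5    6
  a   2    1    1    2    3    4    5
  f   3    2    2    2    3    3    4
  e   4    3    3    3    3    4    4
  d   5    4    4    4    4    4    5
  a   6    5    4    4    4    5    4
Edit distance = dp[6][6] = 4

4


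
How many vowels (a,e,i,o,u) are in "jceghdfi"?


Input: jceghdfi
Checking each character:
  'j' at position 0: consonant
  'c' at position 1: consonant
  'e' at position 2: vowel (running total: 1)
  'g' at position 3: consonant
  'h' at position 4: consonant
  'd' at position 5: consonant
  'f' at position 6: consonant
  'i' at position 7: vowel (running total: 2)
Total vowels: 2

2


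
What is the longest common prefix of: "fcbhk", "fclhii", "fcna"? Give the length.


Words: fcbhk, fclhii, fcna
  Position 0: all 'f' => match
  Position 1: all 'c' => match
  Position 2: ('b', 'l', 'n') => mismatch, stop
LCP = "fc" (length 2)

2


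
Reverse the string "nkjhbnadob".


Input: nkjhbnadob
Reading characters right to left:
  Position 9: 'b'
  Position 8: 'o'
  Position 7: 'd'
  Position 6: 'a'
  Position 5: 'n'
  Position 4: 'b'
  Position 3: 'h'
  Position 2: 'j'
  Position 1: 'k'
  Position 0: 'n'
Reversed: bodanbhjkn

bodanbhjkn


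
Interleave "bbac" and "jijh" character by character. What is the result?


Interleaving "bbac" and "jijh":
  Position 0: 'b' from first, 'j' from second => "bj"
  Position 1: 'b' from first, 'i' from second => "bi"
  Position 2: 'a' from first, 'j' from second => "aj"
  Position 3: 'c' from first, 'h' from second => "ch"
Result: bjbiajch

bjbiajch


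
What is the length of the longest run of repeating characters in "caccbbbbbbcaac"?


Input: "caccbbbbbbcaac"
Scanning for longest run:
  Position 1 ('a'): new char, reset run to 1
  Position 2 ('c'): new char, reset run to 1
  Position 3 ('c'): continues run of 'c', length=2
  Position 4 ('b'): new char, reset run to 1
  Position 5 ('b'): continues run of 'b', length=2
  Position 6 ('b'): continues run of 'b', length=3
  Position 7 ('b'): continues run of 'b', length=4
  Position 8 ('b'): continues run of 'b', length=5
  Position 9 ('b'): continues run of 'b', length=6
  Position 10 ('c'): new char, reset run to 1
  Position 11 ('a'): new char, reset run to 1
  Position 12 ('a'): continues run of 'a', length=2
  Position 13 ('c'): new char, reset run to 1
Longest run: 'b' with length 6

6


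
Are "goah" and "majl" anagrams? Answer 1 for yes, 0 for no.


Strings: "goah", "majl"
Sorted first:  agho
Sorted second: ajlm
Differ at position 1: 'g' vs 'j' => not anagrams

0


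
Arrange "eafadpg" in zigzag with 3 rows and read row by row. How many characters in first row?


Zigzag "eafadpg" into 3 rows:
Placing characters:
  'e' => row 0
  'a' => row 1
  'f' => row 2
  'a' => row 1
  'd' => row 0
  'p' => row 1
  'g' => row 2
Rows:
  Row 0: "ed"
  Row 1: "aap"
  Row 2: "fg"
First row length: 2

2


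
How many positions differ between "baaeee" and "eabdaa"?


Comparing "baaeee" and "eabdaa" position by position:
  Position 0: 'b' vs 'e' => DIFFER
  Position 1: 'a' vs 'a' => same
  Position 2: 'a' vs 'b' => DIFFER
  Position 3: 'e' vs 'd' => DIFFER
  Position 4: 'e' vs 'a' => DIFFER
  Position 5: 'e' vs 'a' => DIFFER
Positions that differ: 5

5


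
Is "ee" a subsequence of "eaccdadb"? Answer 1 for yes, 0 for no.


Check if "ee" is a subsequence of "eaccdadb"
Greedy scan:
  Position 0 ('e'): matches sub[0] = 'e'
  Position 1 ('a'): no match needed
  Position 2 ('c'): no match needed
  Position 3 ('c'): no match needed
  Position 4 ('d'): no match needed
  Position 5 ('a'): no match needed
  Position 6 ('d'): no match needed
  Position 7 ('b'): no match needed
Only matched 1/2 characters => not a subsequence

0


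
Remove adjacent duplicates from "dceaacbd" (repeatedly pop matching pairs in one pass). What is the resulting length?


Input: dceaacbd
Stack-based adjacent duplicate removal:
  Read 'd': push. Stack: d
  Read 'c': push. Stack: dc
  Read 'e': push. Stack: dce
  Read 'a': push. Stack: dcea
  Read 'a': matches stack top 'a' => pop. Stack: dce
  Read 'c': push. Stack: dcec
  Read 'b': push. Stack: dcecb
  Read 'd': push. Stack: dcecbd
Final stack: "dcecbd" (length 6)

6


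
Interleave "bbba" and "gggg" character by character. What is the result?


Interleaving "bbba" and "gggg":
  Position 0: 'b' from first, 'g' from second => "bg"
  Position 1: 'b' from first, 'g' from second => "bg"
  Position 2: 'b' from first, 'g' from second => "bg"
  Position 3: 'a' from first, 'g' from second => "ag"
Result: bgbgbgag

bgbgbgag


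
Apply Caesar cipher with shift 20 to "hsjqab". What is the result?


Caesar cipher: shift "hsjqab" by 20
  'h' (pos 7) + 20 = pos 1 = 'b'
  's' (pos 18) + 20 = pos 12 = 'm'
  'j' (pos 9) + 20 = pos 3 = 'd'
  'q' (pos 16) + 20 = pos 10 = 'k'
  'a' (pos 0) + 20 = pos 20 = 'u'
  'b' (pos 1) + 20 = pos 21 = 'v'
Result: bmdkuv

bmdkuv


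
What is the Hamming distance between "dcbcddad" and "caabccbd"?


Comparing "dcbcddad" and "caabccbd" position by position:
  Position 0: 'd' vs 'c' => differ
  Position 1: 'c' vs 'a' => differ
  Position 2: 'b' vs 'a' => differ
  Position 3: 'c' vs 'b' => differ
  Position 4: 'd' vs 'c' => differ
  Position 5: 'd' vs 'c' => differ
  Position 6: 'a' vs 'b' => differ
  Position 7: 'd' vs 'd' => same
Total differences (Hamming distance): 7

7


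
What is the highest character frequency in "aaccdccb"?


Input: aaccdccb
Character counts:
  'a': 2
  'b': 1
  'c': 4
  'd': 1
Maximum frequency: 4

4


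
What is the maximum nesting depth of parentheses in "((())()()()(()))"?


Input: "((())()()()(()))"
Tracking depth:
  Position 0 '(': depth becomes 1
  Position 1 '(': depth becomes 2
  Position 2 '(': depth becomes 3
  Position 3 ')': depth becomes 2
  Position 4 ')': depth becomes 1
  Position 5 '(': depth becomes 2
  Position 6 ')': depth becomes 1
  Position 7 '(': depth becomes 2
  Position 8 ')': depth becomes 1
  Position 9 '(': depth becomes 2
  Position 10 ')': depth becomes 1
  Position 11 '(': depth becomes 2
  Position 12 '(': depth becomes 3
  Position 13 ')': depth becomes 2
  Position 14 ')': depth becomes 1
  Position 15 ')': depth becomes 0
Maximum depth reached: 3

3


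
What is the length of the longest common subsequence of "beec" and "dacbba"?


LCS of "beec" and "dacbba"
DP table:
           d    a    c    b    b    a
      0    0    0    0    0    0    0
  b   0    0    0    0    1    1    1
  e   0    0    0    0    1    1    1
  e   0    0    0    0    1    1    1
  c   0    0    0    1    1    1    1
LCS length = dp[4][6] = 1

1


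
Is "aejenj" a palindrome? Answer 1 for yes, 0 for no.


Input: aejenj
Reversed: jnejea
  Compare pos 0 ('a') with pos 5 ('j'): MISMATCH
  Compare pos 1 ('e') with pos 4 ('n'): MISMATCH
  Compare pos 2 ('j') with pos 3 ('e'): MISMATCH
Result: not a palindrome

0


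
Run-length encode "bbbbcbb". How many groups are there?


Input: bbbbcbb
Scanning for consecutive runs:
  Group 1: 'b' x 4 (positions 0-3)
  Group 2: 'c' x 1 (positions 4-4)
  Group 3: 'b' x 2 (positions 5-6)
Total groups: 3

3


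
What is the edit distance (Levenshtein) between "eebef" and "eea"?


Computing edit distance: "eebef" -> "eea"
DP table:
           e    e    a
      0    1    2    3
  e   1    0    1    2
  e   2    1    0    1
  b   3    2    1    1
  e   4    3    2    2
  f   5    4    3    3
Edit distance = dp[5][3] = 3

3


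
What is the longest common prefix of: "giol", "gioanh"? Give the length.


Words: giol, gioanh
  Position 0: all 'g' => match
  Position 1: all 'i' => match
  Position 2: all 'o' => match
  Position 3: ('l', 'a') => mismatch, stop
LCP = "gio" (length 3)

3


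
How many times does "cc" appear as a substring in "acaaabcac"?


Searching for "cc" in "acaaabcac"
Scanning each position:
  Position 0: "ac" => no
  Position 1: "ca" => no
  Position 2: "aa" => no
  Position 3: "aa" => no
  Position 4: "ab" => no
  Position 5: "bc" => no
  Position 6: "ca" => no
  Position 7: "ac" => no
Total occurrences: 0

0


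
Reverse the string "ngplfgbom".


Input: ngplfgbom
Reading characters right to left:
  Position 8: 'm'
  Position 7: 'o'
  Position 6: 'b'
  Position 5: 'g'
  Position 4: 'f'
  Position 3: 'l'
  Position 2: 'p'
  Position 1: 'g'
  Position 0: 'n'
Reversed: mobgflpgn

mobgflpgn


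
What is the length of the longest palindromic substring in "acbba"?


Input: "acbba"
Checking substrings for palindromes:
  [2:4] "bb" (len 2) => palindrome
Longest palindromic substring: "bb" with length 2

2


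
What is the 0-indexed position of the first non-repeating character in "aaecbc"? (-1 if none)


Input: aaecbc
Character frequencies:
  'a': 2
  'b': 1
  'c': 2
  'e': 1
Scanning left to right for freq == 1:
  Position 0 ('a'): freq=2, skip
  Position 1 ('a'): freq=2, skip
  Position 2 ('e'): unique! => answer = 2

2


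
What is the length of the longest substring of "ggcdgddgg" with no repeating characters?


Input: "ggcdgddgg"
Sliding window (track last position of each char):
  Position 0 ('g'): window [0,0] length 1 -- new best
  Position 1 ('g'): repeat (last at 0), move window start to 1
  Position 1 ('g'): window [1,1] length 1
  Position 2 ('c'): window [1,2] length 2 -- new best
  Position 3 ('d'): window [1,3] length 3 -- new best
  Position 4 ('g'): repeat (last at 1), move window start to 2
  Position 4 ('g'): window [2,4] length 3
  Position 5 ('d'): repeat (last at 3), move window start to 4
  Position 5 ('d'): window [4,5] length 2
  Position 6 ('d'): repeat (last at 5), move window start to 6
  Position 6 ('d'): window [6,6] length 1
  Position 7 ('g'): window [6,7] length 2
  Position 8 ('g'): repeat (last at 7), move window start to 8
  Position 8 ('g'): window [8,8] length 1
Longest substring with no repeats: "gcd" with length 3

3


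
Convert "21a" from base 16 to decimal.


Input: "21a" in base 16
Positional expansion:
  Digit '2' (value 2) x 16^2 = 512
  Digit '1' (value 1) x 16^1 = 16
  Digit 'a' (value 10) x 16^0 = 10
Sum = 538

538


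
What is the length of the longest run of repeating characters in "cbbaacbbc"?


Input: "cbbaacbbc"
Scanning for longest run:
  Position 1 ('b'): new char, reset run to 1
  Position 2 ('b'): continues run of 'b', length=2
  Position 3 ('a'): new char, reset run to 1
  Position 4 ('a'): continues run of 'a', length=2
  Position 5 ('c'): new char, reset run to 1
  Position 6 ('b'): new char, reset run to 1
  Position 7 ('b'): continues run of 'b', length=2
  Position 8 ('c'): new char, reset run to 1
Longest run: 'b' with length 2

2


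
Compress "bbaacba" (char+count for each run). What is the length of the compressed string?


Input: bbaacba
Runs:
  'b' x 2 => "b2"
  'a' x 2 => "a2"
  'c' x 1 => "c1"
  'b' x 1 => "b1"
  'a' x 1 => "a1"
Compressed: "b2a2c1b1a1"
Compressed length: 10

10


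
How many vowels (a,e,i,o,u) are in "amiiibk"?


Input: amiiibk
Checking each character:
  'a' at position 0: vowel (running total: 1)
  'm' at position 1: consonant
  'i' at position 2: vowel (running total: 2)
  'i' at position 3: vowel (running total: 3)
  'i' at position 4: vowel (running total: 4)
  'b' at position 5: consonant
  'k' at position 6: consonant
Total vowels: 4

4


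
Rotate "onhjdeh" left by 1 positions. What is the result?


Input: "onhjdeh", rotate left by 1
First 1 characters: "o"
Remaining characters: "nhjdeh"
Concatenate remaining + first: "nhjdeh" + "o" = "nhjdeho"

nhjdeho


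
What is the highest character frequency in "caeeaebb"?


Input: caeeaebb
Character counts:
  'a': 2
  'b': 2
  'c': 1
  'e': 3
Maximum frequency: 3

3


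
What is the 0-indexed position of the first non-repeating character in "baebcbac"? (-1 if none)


Input: baebcbac
Character frequencies:
  'a': 2
  'b': 3
  'c': 2
  'e': 1
Scanning left to right for freq == 1:
  Position 0 ('b'): freq=3, skip
  Position 1 ('a'): freq=2, skip
  Position 2 ('e'): unique! => answer = 2

2


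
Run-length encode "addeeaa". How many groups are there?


Input: addeeaa
Scanning for consecutive runs:
  Group 1: 'a' x 1 (positions 0-0)
  Group 2: 'd' x 2 (positions 1-2)
  Group 3: 'e' x 2 (positions 3-4)
  Group 4: 'a' x 2 (positions 5-6)
Total groups: 4

4


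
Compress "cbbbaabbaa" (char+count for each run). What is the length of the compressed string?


Input: cbbbaabbaa
Runs:
  'c' x 1 => "c1"
  'b' x 3 => "b3"
  'a' x 2 => "a2"
  'b' x 2 => "b2"
  'a' x 2 => "a2"
Compressed: "c1b3a2b2a2"
Compressed length: 10

10


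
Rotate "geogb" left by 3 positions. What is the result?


Input: "geogb", rotate left by 3
First 3 characters: "geo"
Remaining characters: "gb"
Concatenate remaining + first: "gb" + "geo" = "gbgeo"

gbgeo


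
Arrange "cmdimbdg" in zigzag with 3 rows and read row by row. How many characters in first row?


Zigzag "cmdimbdg" into 3 rows:
Placing characters:
  'c' => row 0
  'm' => row 1
  'd' => row 2
  'i' => row 1
  'm' => row 0
  'b' => row 1
  'd' => row 2
  'g' => row 1
Rows:
  Row 0: "cm"
  Row 1: "mibg"
  Row 2: "dd"
First row length: 2

2


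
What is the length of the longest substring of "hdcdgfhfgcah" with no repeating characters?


Input: "hdcdgfhfgcah"
Sliding window (track last position of each char):
  Position 0 ('h'): window [0,0] length 1 -- new best
  Position 1 ('d'): window [0,1] length 2 -- new best
  Position 2 ('c'): window [0,2] length 3 -- new best
  Position 3 ('d'): repeat (last at 1), move window start to 2
  Position 3 ('d'): window [2,3] length 2
  Position 4 ('g'): window [2,4] length 3
  Position 5 ('f'): window [2,5] length 4 -- new best
  Position 6 ('h'): window [2,6] length 5 -- new best
  Position 7 ('f'): repeat (last at 5), move window start to 6
  Position 7 ('f'): window [6,7] length 2
  Position 8 ('g'): window [6,8] length 3
  Position 9 ('c'): window [6,9] length 4
  Position 10 ('a'): window [6,10] length 5
  Position 11 ('h'): repeat (last at 6), move window start to 7
  Position 11 ('h'): window [7,11] length 5
Longest substring with no repeats: "cdgfh" with length 5

5


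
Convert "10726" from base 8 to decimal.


Input: "10726" in base 8
Positional expansion:
  Digit '1' (value 1) x 8^4 = 4096
  Digit '0' (value 0) x 8^3 = 0
  Digit '7' (value 7) x 8^2 = 448
  Digit '2' (value 2) x 8^1 = 16
  Digit '6' (value 6) x 8^0 = 6
Sum = 4566

4566


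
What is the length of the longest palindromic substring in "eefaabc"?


Input: "eefaabc"
Checking substrings for palindromes:
  [0:2] "ee" (len 2) => palindrome
  [3:5] "aa" (len 2) => palindrome
Longest palindromic substring: "ee" with length 2

2


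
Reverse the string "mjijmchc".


Input: mjijmchc
Reading characters right to left:
  Position 7: 'c'
  Position 6: 'h'
  Position 5: 'c'
  Position 4: 'm'
  Position 3: 'j'
  Position 2: 'i'
  Position 1: 'j'
  Position 0: 'm'
Reversed: chcmjijm

chcmjijm


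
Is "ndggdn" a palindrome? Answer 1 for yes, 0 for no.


Input: ndggdn
Reversed: ndggdn
  Compare pos 0 ('n') with pos 5 ('n'): match
  Compare pos 1 ('d') with pos 4 ('d'): match
  Compare pos 2 ('g') with pos 3 ('g'): match
Result: palindrome

1


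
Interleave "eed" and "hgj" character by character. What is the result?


Interleaving "eed" and "hgj":
  Position 0: 'e' from first, 'h' from second => "eh"
  Position 1: 'e' from first, 'g' from second => "eg"
  Position 2: 'd' from first, 'j' from second => "dj"
Result: ehegdj

ehegdj
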